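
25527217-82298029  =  -56770812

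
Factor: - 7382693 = - 1453^1*5081^1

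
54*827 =44658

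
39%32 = 7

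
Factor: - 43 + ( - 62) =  - 105 =- 3^1*5^1 * 7^1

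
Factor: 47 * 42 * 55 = 108570 = 2^1*3^1*5^1*  7^1 * 11^1*47^1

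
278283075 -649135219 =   -  370852144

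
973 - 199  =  774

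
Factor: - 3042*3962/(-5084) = 3013101/1271 = 3^2*7^1*13^2 * 31^( - 1 )*41^(  -  1 )*283^1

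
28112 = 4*7028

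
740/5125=148/1025=0.14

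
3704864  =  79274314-75569450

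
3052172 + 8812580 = 11864752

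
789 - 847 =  - 58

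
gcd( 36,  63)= 9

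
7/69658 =7/69658 = 0.00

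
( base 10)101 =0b1100101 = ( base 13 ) 7A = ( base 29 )3e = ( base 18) 5B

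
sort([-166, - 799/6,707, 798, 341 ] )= [ - 166, - 799/6 , 341,707,798] 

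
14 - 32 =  - 18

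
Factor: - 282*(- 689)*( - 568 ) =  - 110361264  =  - 2^4* 3^1 * 13^1*47^1*53^1*71^1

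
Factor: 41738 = 2^1*41^1*509^1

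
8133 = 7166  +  967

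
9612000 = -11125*( - 864) 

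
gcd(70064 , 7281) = 1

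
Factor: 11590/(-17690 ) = - 19/29 = - 19^1*29^(-1)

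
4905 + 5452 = 10357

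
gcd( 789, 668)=1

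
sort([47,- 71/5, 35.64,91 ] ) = [-71/5,35.64,47,91] 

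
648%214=6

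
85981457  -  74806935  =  11174522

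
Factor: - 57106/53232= - 28553/26616=- 2^(- 3)*3^(  -  1)*7^1*1109^( - 1 )*4079^1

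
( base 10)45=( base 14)33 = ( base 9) 50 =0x2D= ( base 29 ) 1g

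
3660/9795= 244/653= 0.37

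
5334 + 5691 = 11025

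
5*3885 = 19425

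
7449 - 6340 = 1109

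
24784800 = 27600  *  898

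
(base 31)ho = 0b1000100111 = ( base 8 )1047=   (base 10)551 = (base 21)155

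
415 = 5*83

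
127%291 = 127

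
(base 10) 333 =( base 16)14D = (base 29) BE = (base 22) f3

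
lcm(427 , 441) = 26901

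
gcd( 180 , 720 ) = 180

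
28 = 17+11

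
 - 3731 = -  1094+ - 2637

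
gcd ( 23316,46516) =116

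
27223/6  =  27223/6 = 4537.17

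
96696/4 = 24174 = 24174.00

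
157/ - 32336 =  - 157/32336 = - 0.00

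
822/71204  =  411/35602 = 0.01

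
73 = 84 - 11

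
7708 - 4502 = 3206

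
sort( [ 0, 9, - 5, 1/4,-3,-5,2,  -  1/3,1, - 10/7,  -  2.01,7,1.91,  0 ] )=[-5, - 5, -3, -2.01, - 10/7, - 1/3, 0,0 , 1/4 , 1, 1.91, 2,7, 9 ] 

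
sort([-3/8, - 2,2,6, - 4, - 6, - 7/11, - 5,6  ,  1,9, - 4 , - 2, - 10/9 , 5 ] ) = [-6, - 5,  -  4, - 4, - 2, - 2,- 10/9, - 7/11 ,- 3/8,1 , 2, 5,6 , 6,  9] 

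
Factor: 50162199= 3^1*29^1 * 576577^1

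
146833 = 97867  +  48966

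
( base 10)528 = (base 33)g0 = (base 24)m0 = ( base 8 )1020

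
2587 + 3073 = 5660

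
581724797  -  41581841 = 540142956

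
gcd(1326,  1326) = 1326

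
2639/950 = 2  +  739/950 = 2.78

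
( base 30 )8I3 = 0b1111000111111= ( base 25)c9i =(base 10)7743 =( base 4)1320333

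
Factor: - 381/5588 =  - 3/44 = -2^( - 2)*3^1*11^( - 1) 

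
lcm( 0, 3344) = 0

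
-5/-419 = 5/419 = 0.01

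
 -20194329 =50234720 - 70429049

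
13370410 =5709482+7660928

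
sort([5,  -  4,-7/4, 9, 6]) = [ - 4, - 7/4,5,  6,9]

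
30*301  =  9030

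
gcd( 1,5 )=1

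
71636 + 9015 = 80651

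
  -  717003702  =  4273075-721276777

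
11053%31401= 11053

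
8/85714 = 4/42857 = 0.00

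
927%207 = 99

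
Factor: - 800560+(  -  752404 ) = -1552964 = - 2^2*7^1*37^1*1499^1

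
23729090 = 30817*770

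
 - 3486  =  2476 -5962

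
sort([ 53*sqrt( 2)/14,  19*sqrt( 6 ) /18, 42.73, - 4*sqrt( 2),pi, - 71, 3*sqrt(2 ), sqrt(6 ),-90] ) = [-90, - 71, - 4*sqrt( 2) , sqrt(6 ), 19*sqrt( 6)/18, pi, 3*sqrt( 2),53 * sqrt(2)/14, 42.73]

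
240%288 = 240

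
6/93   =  2/31 = 0.06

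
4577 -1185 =3392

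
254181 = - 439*( - 579 ) 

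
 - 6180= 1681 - 7861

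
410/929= 410/929 = 0.44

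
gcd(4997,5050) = 1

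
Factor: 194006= 2^1*97003^1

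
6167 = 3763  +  2404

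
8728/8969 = 8728/8969 = 0.97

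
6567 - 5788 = 779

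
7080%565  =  300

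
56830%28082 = 666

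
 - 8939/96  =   - 8939/96 = - 93.11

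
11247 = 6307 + 4940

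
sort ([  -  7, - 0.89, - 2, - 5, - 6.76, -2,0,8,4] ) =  [ - 7,-6.76 , - 5, - 2, - 2,-0.89,0,4,8 ]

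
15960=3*5320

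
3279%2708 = 571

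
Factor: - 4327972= - 2^2*11^1*19^1*31^1*167^1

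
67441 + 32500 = 99941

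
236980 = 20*11849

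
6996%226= 216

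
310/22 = 14 +1/11 = 14.09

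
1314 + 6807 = 8121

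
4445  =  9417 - 4972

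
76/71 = 1 + 5/71= 1.07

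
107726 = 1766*61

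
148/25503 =148/25503 = 0.01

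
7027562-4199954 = 2827608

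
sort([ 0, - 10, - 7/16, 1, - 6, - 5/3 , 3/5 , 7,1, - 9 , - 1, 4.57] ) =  [ - 10, - 9, - 6, - 5/3 , - 1, - 7/16 , 0,  3/5 , 1, 1, 4.57 , 7]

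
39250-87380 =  - 48130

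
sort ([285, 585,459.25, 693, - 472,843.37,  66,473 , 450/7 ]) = [ - 472,450/7,66, 285,459.25, 473, 585,693,843.37 ]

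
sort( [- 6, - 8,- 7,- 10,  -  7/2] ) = [ - 10, - 8, - 7,-6,  -  7/2] 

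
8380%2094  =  4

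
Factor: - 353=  - 353^1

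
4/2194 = 2/1097  =  0.00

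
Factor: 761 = 761^1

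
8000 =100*80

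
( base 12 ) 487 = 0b1010100111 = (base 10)679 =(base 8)1247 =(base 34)jx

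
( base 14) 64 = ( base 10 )88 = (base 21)44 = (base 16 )58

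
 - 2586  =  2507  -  5093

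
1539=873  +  666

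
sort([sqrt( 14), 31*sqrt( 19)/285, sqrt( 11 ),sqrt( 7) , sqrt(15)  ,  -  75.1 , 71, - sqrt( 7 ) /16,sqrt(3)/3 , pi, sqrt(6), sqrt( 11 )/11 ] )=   [ - 75.1,-sqrt( 7) /16, sqrt ( 11 )/11 , 31*sqrt( 19)/285, sqrt( 3)/3, sqrt( 6), sqrt( 7 ), pi, sqrt (11 ),sqrt(14 ),  sqrt(15), 71]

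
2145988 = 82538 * 26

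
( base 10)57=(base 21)2F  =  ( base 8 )71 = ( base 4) 321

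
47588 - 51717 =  -4129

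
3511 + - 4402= - 891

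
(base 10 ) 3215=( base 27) 4b2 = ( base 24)5dn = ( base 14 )1259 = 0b110010001111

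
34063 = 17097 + 16966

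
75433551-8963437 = 66470114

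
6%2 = 0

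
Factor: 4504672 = 2^5 * 19^1*31^1*239^1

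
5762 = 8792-3030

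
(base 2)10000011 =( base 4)2003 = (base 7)245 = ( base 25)56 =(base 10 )131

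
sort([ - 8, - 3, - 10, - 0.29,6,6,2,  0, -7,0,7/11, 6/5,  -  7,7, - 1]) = [ - 10, - 8 , - 7,-7,-3, - 1, - 0.29,0,  0,7/11,6/5,2,6, 6,  7]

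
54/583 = 54/583 = 0.09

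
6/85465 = 6/85465 = 0.00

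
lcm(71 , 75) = 5325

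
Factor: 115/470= 23/94= 2^( - 1)*23^1*47^( - 1)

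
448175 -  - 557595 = 1005770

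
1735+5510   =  7245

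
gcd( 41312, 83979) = 1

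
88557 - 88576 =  - 19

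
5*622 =3110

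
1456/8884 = 364/2221 = 0.16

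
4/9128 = 1/2282 = 0.00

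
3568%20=8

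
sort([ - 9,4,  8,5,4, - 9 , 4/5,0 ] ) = [-9 , - 9,0,4/5, 4,4 , 5,8] 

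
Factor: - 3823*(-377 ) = 1441271 = 13^1 * 29^1*3823^1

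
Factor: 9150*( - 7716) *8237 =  - 581543731800= -2^3*3^2*5^2 *61^1 * 643^1*8237^1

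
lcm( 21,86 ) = 1806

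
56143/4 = 56143/4=14035.75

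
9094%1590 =1144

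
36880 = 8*4610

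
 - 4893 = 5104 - 9997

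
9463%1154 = 231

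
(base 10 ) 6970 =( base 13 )3232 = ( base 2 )1101100111010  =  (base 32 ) 6pq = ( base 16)1B3A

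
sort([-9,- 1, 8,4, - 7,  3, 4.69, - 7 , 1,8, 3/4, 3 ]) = [ - 9, - 7,- 7, - 1, 3/4, 1,  3, 3, 4, 4.69, 8, 8]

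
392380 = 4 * 98095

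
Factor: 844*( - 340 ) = -2^4 * 5^1 *17^1*211^1=- 286960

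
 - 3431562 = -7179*478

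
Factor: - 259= - 7^1 *37^1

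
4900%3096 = 1804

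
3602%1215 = 1172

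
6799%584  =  375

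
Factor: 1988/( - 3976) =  - 1/2= - 2^(-1 ) 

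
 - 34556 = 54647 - 89203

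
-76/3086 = - 38/1543= -  0.02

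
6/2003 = 6/2003=0.00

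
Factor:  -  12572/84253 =-2^2*7^1 * 13^( -1)*449^1*6481^( -1)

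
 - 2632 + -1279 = - 3911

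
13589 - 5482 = 8107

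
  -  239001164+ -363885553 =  - 602886717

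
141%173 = 141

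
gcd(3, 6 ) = 3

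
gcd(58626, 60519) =3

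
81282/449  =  181 +13/449  =  181.03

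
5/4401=5/4401 = 0.00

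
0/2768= 0  =  0.00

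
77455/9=77455/9 =8606.11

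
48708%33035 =15673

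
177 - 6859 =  - 6682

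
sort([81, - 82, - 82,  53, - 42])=[ - 82, - 82, - 42, 53, 81]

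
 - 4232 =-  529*8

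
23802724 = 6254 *3806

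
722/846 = 361/423 = 0.85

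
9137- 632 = 8505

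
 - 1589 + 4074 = 2485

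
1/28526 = 1/28526 = 0.00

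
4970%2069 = 832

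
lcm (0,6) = 0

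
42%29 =13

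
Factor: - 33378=  -  2^1*3^1*5563^1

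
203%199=4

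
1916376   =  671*2856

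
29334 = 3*9778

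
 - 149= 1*( - 149)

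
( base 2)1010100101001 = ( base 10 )5417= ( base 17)11cb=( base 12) 3175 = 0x1529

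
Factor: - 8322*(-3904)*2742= 2^8*3^2*19^1*61^1 * 73^1 * 457^1= 89085079296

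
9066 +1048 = 10114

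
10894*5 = 54470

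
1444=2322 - 878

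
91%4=3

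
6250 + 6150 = 12400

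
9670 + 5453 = 15123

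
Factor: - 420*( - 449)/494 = 94290/247 = 2^1*3^1*5^1*7^1*13^( -1 )*19^(-1)*449^1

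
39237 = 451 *87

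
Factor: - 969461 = - 969461^1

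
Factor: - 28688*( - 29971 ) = 859808048 =2^4*11^1 * 17^1*41^1 * 43^1 * 163^1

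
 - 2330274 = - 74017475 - - 71687201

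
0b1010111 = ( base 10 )87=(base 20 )47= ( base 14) 63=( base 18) 4f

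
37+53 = 90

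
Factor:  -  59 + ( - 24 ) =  - 83 = - 83^1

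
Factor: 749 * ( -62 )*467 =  - 21686546=- 2^1*7^1*31^1*107^1*467^1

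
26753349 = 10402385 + 16350964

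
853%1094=853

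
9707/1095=8 + 947/1095 =8.86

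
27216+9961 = 37177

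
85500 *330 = 28215000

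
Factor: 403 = 13^1*31^1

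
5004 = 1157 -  - 3847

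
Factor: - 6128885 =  - 5^1*7^1*41^1*4271^1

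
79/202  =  79/202  =  0.39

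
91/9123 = 91/9123 = 0.01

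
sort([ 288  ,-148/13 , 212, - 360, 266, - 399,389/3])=[ - 399, - 360, - 148/13, 389/3, 212, 266, 288 ]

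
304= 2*152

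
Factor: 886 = 2^1*443^1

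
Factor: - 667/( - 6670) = 1/10= 2^ (- 1 )*5^(  -  1) 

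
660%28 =16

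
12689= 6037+6652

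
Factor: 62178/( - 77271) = - 482/599 = - 2^1*241^1*599^( - 1)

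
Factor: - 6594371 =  - 7^2*59^1*2281^1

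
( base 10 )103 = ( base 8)147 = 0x67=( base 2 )1100111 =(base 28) 3j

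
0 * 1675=0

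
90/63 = 10/7 = 1.43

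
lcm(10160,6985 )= 111760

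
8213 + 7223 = 15436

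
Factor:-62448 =-2^4 * 3^1*1301^1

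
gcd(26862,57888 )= 6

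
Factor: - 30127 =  - 47^1 * 641^1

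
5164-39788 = - 34624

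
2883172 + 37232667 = 40115839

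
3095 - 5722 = - 2627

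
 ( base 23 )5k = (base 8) 207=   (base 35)3U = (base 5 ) 1020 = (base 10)135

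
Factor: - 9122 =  - 2^1 *4561^1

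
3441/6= 573+1/2 =573.50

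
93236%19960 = 13396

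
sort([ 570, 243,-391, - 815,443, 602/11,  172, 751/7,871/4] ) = [ - 815,- 391,602/11, 751/7, 172, 871/4,243, 443,570 ] 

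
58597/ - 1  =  - 58597 + 0/1 = - 58597.00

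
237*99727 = 23635299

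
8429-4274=4155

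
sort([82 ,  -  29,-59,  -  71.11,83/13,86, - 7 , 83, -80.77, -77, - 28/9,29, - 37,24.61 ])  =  [-80.77, - 77, - 71.11,-59, - 37, - 29, - 7,-28/9,83/13,24.61, 29,82,83,86]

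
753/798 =251/266  =  0.94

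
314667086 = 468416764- 153749678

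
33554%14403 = 4748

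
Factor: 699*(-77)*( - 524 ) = 28203252 = 2^2*3^1*7^1*11^1*131^1*233^1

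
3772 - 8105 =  - 4333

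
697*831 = 579207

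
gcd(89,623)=89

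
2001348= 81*24708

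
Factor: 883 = 883^1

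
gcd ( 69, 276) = 69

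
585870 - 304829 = 281041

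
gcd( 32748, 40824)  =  12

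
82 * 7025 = 576050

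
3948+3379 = 7327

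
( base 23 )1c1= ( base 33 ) oe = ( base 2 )1100100110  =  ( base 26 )150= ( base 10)806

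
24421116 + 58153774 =82574890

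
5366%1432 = 1070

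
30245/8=3780 + 5/8 = 3780.62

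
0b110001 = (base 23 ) 23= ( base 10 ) 49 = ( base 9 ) 54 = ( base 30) 1j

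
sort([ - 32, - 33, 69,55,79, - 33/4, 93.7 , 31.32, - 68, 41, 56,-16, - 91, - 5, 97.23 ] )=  [ - 91, - 68, - 33, - 32, - 16 , - 33/4, - 5, 31.32,  41,55, 56 , 69, 79,93.7, 97.23 ] 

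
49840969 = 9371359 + 40469610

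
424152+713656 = 1137808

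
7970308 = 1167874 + 6802434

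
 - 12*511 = -6132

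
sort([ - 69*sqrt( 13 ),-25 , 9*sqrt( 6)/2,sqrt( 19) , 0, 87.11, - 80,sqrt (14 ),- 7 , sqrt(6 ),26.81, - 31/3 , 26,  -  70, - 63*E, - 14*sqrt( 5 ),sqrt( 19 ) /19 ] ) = [- 69*sqrt(13 ), - 63*  E,-80,-70,- 14*sqrt( 5 ) , - 25, - 31/3,- 7, 0, sqrt( 19)/19,sqrt(6 ),sqrt( 14),sqrt( 19) , 9*sqrt( 6)/2,26,26.81 , 87.11 ] 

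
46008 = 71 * 648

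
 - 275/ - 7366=275/7366 = 0.04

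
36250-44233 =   -  7983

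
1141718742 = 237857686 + 903861056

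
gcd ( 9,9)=9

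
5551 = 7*793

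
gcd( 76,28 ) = 4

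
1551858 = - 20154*(  -  77) 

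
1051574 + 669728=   1721302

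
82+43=125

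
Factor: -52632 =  - 2^3*3^2*17^1 * 43^1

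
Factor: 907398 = 2^1 * 3^2 * 50411^1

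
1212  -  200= 1012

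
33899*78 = 2644122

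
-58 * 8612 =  - 499496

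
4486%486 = 112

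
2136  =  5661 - 3525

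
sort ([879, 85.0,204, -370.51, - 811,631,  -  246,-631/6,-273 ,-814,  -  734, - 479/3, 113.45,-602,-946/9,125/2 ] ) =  [-814, - 811, - 734, - 602, - 370.51, - 273, - 246, - 479/3,-631/6,  -  946/9, 125/2, 85.0, 113.45, 204, 631, 879]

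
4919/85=4919/85 = 57.87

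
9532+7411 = 16943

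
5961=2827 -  - 3134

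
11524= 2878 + 8646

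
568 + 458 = 1026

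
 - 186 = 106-292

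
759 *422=320298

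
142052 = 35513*4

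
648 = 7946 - 7298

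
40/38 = 1 + 1/19  =  1.05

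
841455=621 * 1355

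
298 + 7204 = 7502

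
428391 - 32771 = 395620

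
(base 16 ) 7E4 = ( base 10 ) 2020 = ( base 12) 1204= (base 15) 8EA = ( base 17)6GE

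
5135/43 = 119 + 18/43 =119.42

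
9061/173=52 + 65/173= 52.38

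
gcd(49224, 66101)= 7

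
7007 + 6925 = 13932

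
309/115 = 309/115 =2.69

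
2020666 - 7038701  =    -  5018035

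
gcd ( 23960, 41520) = 40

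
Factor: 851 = 23^1 * 37^1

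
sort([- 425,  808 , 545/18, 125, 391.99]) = [ - 425,545/18, 125,391.99,  808] 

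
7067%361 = 208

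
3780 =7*540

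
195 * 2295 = 447525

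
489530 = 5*97906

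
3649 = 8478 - 4829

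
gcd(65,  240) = 5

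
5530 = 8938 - 3408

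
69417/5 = 69417/5 = 13883.40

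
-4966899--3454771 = -1512128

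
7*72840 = 509880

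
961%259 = 184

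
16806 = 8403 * 2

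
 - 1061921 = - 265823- 796098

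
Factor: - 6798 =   -  2^1*3^1*11^1 * 103^1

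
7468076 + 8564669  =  16032745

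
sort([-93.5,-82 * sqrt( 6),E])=[-82*  sqrt( 6), -93.5,E]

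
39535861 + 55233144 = 94769005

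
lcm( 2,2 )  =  2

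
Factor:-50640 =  - 2^4*3^1*5^1  *211^1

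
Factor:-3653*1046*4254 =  - 2^2 * 3^1*13^1*281^1*523^1  *709^1 = - 16254695652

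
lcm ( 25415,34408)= 2236520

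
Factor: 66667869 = 3^2*23^1*322067^1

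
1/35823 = 1/35823 = 0.00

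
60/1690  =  6/169= 0.04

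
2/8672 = 1/4336 = 0.00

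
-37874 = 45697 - 83571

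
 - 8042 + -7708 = -15750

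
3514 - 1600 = 1914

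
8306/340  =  24  +  73/170=24.43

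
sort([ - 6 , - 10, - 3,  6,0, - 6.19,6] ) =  [ - 10, - 6.19, - 6,-3,0, 6,6] 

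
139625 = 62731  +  76894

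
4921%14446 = 4921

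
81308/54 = 40654/27 = 1505.70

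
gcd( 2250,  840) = 30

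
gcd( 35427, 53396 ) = 7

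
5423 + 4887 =10310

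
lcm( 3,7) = 21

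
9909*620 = 6143580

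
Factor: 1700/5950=2/7 = 2^1*7^( - 1)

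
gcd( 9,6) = 3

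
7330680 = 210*34908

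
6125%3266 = 2859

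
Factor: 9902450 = 2^1* 5^2*73^1 * 2713^1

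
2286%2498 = 2286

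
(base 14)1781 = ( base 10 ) 4229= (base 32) 445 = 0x1085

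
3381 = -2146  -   - 5527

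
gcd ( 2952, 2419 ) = 41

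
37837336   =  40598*932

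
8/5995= 8/5995= 0.00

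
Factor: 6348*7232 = 45908736 = 2^8*3^1*23^2*113^1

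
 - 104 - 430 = -534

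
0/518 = 0=0.00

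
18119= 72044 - 53925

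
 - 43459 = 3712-47171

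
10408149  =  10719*971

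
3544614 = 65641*54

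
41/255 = 41/255 = 0.16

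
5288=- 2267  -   - 7555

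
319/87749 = 319/87749 = 0.00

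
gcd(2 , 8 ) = 2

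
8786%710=266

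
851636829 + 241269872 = 1092906701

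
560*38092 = 21331520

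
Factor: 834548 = 2^2 * 11^1*13^1*1459^1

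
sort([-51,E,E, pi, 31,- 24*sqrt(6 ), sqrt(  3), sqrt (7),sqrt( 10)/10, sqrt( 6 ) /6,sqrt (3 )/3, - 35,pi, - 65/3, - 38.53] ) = [ - 24*sqrt( 6),-51, - 38.53, - 35, - 65/3 , sqrt( 10) /10, sqrt( 6) /6 , sqrt( 3)/3,sqrt ( 3 ),sqrt( 7 ),  E , E, pi,pi,31]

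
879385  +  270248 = 1149633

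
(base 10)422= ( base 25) GM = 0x1A6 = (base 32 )D6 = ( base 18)158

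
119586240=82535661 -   -  37050579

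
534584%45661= 32313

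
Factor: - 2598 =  - 2^1 * 3^1*433^1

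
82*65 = 5330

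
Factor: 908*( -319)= -2^2*11^1*  29^1  *  227^1= - 289652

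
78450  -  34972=43478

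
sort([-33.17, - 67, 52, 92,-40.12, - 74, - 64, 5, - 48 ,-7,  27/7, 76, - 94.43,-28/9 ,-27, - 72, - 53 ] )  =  [ - 94.43,-74, - 72,-67,  -  64,-53,-48, - 40.12, - 33.17, - 27, - 7, -28/9,27/7,5, 52,76,92 ] 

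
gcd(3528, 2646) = 882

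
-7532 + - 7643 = -15175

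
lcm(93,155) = 465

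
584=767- 183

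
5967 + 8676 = 14643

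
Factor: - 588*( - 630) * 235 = 2^3*3^3*5^2*7^3*47^1 = 87053400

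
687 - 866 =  - 179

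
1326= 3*442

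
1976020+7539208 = 9515228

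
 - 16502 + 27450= 10948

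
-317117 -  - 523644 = 206527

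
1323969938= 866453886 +457516052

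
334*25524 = 8525016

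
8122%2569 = 415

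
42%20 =2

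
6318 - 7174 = -856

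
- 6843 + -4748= -11591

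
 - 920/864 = -115/108  =  - 1.06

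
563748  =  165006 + 398742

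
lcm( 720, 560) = 5040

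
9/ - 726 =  - 3/242 = - 0.01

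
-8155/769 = - 11 + 304/769 = - 10.60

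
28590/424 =14295/212 = 67.43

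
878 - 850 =28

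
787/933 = 787/933 = 0.84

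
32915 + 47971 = 80886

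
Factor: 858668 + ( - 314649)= 544019 =7^1*23^1 * 31^1*109^1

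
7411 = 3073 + 4338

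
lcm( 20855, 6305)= 271115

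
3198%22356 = 3198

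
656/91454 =328/45727 =0.01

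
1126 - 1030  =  96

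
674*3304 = 2226896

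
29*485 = 14065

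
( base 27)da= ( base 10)361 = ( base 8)551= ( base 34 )AL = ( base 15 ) 191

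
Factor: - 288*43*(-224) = 2774016 =2^10*3^2*7^1 * 43^1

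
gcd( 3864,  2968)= 56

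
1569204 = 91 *17244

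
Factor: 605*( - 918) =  - 555390 = -2^1*3^3 * 5^1 * 11^2 * 17^1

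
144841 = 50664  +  94177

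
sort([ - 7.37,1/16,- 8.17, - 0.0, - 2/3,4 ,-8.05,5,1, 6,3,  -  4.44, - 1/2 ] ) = [ - 8.17 , - 8.05, - 7.37,  -  4.44, -2/3, - 1/2, - 0.0,1/16,1,3,4,5, 6 ]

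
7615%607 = 331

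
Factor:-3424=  - 2^5*107^1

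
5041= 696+4345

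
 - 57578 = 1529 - 59107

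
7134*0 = 0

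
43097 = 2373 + 40724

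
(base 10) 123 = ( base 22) 5D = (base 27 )4f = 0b1111011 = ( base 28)4B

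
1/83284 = 1/83284 = 0.00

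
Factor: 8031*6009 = 48258279= 3^2*2003^1*2677^1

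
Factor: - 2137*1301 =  - 1301^1*2137^1 = -  2780237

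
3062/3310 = 1531/1655 = 0.93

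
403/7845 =403/7845 = 0.05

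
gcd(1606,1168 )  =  146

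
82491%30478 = 21535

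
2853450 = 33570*85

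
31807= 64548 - 32741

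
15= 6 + 9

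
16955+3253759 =3270714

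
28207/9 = 28207/9  =  3134.11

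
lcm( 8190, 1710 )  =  155610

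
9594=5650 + 3944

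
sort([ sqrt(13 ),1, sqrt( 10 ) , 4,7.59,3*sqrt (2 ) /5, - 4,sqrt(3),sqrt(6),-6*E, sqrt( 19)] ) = [ - 6*E, -4,3 * sqrt( 2 ) /5,1, sqrt( 3),sqrt( 6),sqrt(10 ) , sqrt(  13),4,  sqrt( 19 ),7.59] 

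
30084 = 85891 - 55807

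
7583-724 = 6859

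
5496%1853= 1790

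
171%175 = 171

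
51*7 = 357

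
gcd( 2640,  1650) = 330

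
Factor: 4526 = 2^1 * 31^1*73^1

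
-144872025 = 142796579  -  287668604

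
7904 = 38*208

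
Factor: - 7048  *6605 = - 2^3*5^1*881^1*1321^1 = -46552040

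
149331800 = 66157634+83174166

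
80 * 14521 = 1161680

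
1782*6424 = 11447568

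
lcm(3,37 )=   111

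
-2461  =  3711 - 6172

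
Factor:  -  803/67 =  - 11^1*67^( -1 )*73^1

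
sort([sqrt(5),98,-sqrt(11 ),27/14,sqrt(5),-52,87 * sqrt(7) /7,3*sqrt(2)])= [ - 52 , - sqrt(11),27/14,  sqrt(5), sqrt(5) , 3 * sqrt( 2),87  *sqrt( 7)/7,98 ] 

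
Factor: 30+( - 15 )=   15=3^1* 5^1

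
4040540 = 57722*70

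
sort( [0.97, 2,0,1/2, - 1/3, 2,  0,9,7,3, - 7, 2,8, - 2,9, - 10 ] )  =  [ - 10,  -  7, - 2, - 1/3,0,0,1/2,0.97, 2,2, 2 , 3, 7,8,9,9 ] 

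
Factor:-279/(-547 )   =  3^2 * 31^1*547^ (-1)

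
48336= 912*53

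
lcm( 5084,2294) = 188108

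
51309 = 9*5701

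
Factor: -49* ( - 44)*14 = 30184= 2^3*7^3*11^1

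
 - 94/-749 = 94/749 = 0.13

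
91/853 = 91/853 = 0.11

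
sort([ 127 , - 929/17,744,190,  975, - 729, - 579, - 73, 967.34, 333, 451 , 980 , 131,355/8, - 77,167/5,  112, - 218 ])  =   [ - 729, - 579,- 218,-77, - 73, - 929/17, 167/5,355/8,112, 127,131, 190,333,  451, 744, 967.34, 975, 980]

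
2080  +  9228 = 11308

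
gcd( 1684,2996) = 4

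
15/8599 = 15/8599 = 0.00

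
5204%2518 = 168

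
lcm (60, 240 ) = 240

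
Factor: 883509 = 3^1*11^1 * 41^1*653^1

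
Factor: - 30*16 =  - 2^5*3^1*5^1 = - 480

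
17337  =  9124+8213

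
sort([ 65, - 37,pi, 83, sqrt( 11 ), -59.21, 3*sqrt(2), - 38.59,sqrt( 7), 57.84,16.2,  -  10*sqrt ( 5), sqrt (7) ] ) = [- 59.21, - 38.59, - 37, - 10*sqrt( 5 ), sqrt( 7 ), sqrt( 7), pi,sqrt(11 ), 3 * sqrt(2 ), 16.2,57.84, 65, 83 ] 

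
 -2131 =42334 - 44465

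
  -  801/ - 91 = 8 +73/91 = 8.80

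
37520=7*5360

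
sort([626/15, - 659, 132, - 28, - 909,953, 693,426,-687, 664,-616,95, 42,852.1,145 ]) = [ - 909, - 687 ,-659, - 616,  -  28,  626/15,42,  95,132,145,426 , 664,  693, 852.1,953 ]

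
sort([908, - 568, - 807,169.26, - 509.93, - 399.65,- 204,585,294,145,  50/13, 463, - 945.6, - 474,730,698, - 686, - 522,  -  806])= [ - 945.6 , - 807, - 806, - 686, - 568 ,-522,-509.93, - 474,-399.65 , - 204,  50/13,145,  169.26,294,463,585,698, 730,908 ]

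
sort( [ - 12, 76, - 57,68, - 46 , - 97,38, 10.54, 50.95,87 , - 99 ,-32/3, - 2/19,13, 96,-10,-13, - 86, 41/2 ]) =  [ - 99, - 97, - 86 , - 57, - 46, - 13, - 12, - 32/3 , - 10, - 2/19,10.54,13  ,  41/2, 38, 50.95,68,  76,87, 96 ]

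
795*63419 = 50418105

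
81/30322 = 81/30322 = 0.00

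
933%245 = 198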